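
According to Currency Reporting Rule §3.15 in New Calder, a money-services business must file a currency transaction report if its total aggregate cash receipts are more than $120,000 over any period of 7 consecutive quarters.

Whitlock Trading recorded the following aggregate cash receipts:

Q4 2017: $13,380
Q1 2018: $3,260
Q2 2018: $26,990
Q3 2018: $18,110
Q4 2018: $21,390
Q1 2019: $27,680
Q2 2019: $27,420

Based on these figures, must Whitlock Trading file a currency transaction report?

Total aggregate cash receipts: $13,380 + $3,260 + $26,990 + $18,110 + $21,390 + $27,680 + $27,420 = $138,230.
$138,230 > $120,000, so the threshold is exceeded.

Yes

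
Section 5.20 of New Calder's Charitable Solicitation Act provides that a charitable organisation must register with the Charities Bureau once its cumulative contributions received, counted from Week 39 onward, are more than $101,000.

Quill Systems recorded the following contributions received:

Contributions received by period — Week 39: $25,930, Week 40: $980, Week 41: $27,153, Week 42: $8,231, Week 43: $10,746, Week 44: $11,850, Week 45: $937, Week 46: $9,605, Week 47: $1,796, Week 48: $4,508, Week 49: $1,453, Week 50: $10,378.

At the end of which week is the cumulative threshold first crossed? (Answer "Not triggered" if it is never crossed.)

Through Week 39: $25,930
Through Week 40: $26,910
Through Week 41: $54,063
Through Week 42: $62,294
Through Week 43: $73,040
Through Week 44: $84,890
Through Week 45: $85,827
Through Week 46: $95,432
Through Week 47: $97,228
Through Week 48: $101,736 ← exceeds threshold

Week 48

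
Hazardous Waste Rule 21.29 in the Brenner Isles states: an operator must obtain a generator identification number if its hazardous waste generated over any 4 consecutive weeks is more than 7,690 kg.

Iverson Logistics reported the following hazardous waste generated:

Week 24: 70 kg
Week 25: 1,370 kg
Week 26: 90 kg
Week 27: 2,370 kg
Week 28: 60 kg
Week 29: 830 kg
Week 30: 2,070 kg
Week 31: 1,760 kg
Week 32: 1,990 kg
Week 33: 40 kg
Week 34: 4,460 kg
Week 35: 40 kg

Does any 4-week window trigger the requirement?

Yes

Week 24–Week 27: 70 kg + 1,370 kg + 90 kg + 2,370 kg = 3,900 kg (under)
Week 25–Week 28: 1,370 kg + 90 kg + 2,370 kg + 60 kg = 3,890 kg (under)
Week 26–Week 29: 90 kg + 2,370 kg + 60 kg + 830 kg = 3,350 kg (under)
Week 27–Week 30: 2,370 kg + 60 kg + 830 kg + 2,070 kg = 5,330 kg (under)
Week 28–Week 31: 60 kg + 830 kg + 2,070 kg + 1,760 kg = 4,720 kg (under)
Week 29–Week 32: 830 kg + 2,070 kg + 1,760 kg + 1,990 kg = 6,650 kg (under)
Week 30–Week 33: 2,070 kg + 1,760 kg + 1,990 kg + 40 kg = 5,860 kg (under)
Week 31–Week 34: 1,760 kg + 1,990 kg + 40 kg + 4,460 kg = 8,250 kg (over)
Week 32–Week 35: 1,990 kg + 40 kg + 4,460 kg + 40 kg = 6,530 kg (under)
At least one window exceeds 7,690 kg.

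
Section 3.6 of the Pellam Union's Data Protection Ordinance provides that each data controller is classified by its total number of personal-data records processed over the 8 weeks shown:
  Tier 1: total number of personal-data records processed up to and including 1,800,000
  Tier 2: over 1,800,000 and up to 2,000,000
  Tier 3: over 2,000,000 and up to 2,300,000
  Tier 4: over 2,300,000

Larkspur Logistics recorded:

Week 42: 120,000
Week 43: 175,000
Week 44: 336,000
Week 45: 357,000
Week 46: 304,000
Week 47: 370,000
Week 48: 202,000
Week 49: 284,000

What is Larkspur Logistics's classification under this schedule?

Total number of personal-data records processed: 120,000 + 175,000 + 336,000 + 357,000 + 304,000 + 370,000 + 202,000 + 284,000 = 2,148,000.
2,000,000 < 2,148,000 ≤ 2,300,000, so Tier 3 applies.

Tier 3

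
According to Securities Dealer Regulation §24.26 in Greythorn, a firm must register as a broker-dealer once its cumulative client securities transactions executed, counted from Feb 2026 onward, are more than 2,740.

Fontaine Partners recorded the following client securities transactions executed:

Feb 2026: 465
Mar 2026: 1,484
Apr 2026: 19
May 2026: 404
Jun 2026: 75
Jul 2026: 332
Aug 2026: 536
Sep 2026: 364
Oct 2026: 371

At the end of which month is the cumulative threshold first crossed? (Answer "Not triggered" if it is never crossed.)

Through Feb 2026: 465
Through Mar 2026: 1,949
Through Apr 2026: 1,968
Through May 2026: 2,372
Through Jun 2026: 2,447
Through Jul 2026: 2,779 ← exceeds threshold

Jul 2026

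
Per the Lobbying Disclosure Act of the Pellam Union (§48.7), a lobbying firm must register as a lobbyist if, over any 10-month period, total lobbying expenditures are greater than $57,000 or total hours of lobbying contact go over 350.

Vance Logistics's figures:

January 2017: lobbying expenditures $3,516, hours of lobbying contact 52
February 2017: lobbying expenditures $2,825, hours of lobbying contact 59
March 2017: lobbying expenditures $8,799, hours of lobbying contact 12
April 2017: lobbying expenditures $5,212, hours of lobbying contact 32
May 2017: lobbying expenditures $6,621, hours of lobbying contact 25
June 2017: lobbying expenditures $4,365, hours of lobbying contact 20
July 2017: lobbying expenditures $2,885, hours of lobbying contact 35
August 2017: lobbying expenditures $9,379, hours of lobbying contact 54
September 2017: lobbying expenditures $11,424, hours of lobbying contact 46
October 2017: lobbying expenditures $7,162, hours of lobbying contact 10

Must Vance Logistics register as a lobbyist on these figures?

Total lobbying expenditures: $3,516 + $2,825 + $8,799 + $5,212 + $6,621 + $4,365 + $2,885 + $9,379 + $11,424 + $7,162 = $62,188 (> $57,000).
Total hours of lobbying contact: 52 + 59 + 12 + 32 + 25 + 20 + 35 + 54 + 46 + 10 = 345 (≤ 350).
The test is 'or': at least one threshold is exceeded.

Yes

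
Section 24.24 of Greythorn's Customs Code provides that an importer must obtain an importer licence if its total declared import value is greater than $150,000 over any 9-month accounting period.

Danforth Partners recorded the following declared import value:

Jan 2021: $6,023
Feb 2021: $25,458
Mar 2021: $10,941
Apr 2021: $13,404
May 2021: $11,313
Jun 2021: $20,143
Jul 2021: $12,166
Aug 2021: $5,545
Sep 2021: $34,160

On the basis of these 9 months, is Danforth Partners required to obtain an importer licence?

No

Total declared import value: $6,023 + $25,458 + $10,941 + $13,404 + $11,313 + $20,143 + $12,166 + $5,545 + $34,160 = $139,153.
$139,153 ≤ $150,000, so the threshold is not exceeded.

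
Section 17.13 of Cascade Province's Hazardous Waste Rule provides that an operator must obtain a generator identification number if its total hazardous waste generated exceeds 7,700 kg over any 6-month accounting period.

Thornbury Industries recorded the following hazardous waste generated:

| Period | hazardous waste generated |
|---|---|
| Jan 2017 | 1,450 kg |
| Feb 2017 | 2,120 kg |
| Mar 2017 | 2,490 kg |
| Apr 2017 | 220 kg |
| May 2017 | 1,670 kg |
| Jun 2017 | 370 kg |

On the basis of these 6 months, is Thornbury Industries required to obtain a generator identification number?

Yes

Total hazardous waste generated: 1,450 kg + 2,120 kg + 2,490 kg + 220 kg + 1,670 kg + 370 kg = 8,320 kg.
8,320 kg > 7,700 kg, so the threshold is exceeded.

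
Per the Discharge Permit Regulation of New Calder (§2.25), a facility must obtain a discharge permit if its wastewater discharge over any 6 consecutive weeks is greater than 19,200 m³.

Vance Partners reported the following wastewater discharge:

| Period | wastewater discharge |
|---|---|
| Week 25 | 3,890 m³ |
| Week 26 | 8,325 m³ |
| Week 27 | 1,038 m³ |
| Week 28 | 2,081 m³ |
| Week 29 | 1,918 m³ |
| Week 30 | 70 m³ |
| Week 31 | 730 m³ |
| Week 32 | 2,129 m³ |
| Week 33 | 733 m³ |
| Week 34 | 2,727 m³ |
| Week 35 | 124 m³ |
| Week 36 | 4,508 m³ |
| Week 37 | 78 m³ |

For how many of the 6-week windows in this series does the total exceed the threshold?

0

Week 25–Week 30: 3,890 m³ + 8,325 m³ + 1,038 m³ + 2,081 m³ + 1,918 m³ + 70 m³ = 17,322 m³ (under)
Week 26–Week 31: 8,325 m³ + 1,038 m³ + 2,081 m³ + 1,918 m³ + 70 m³ + 730 m³ = 14,162 m³ (under)
Week 27–Week 32: 1,038 m³ + 2,081 m³ + 1,918 m³ + 70 m³ + 730 m³ + 2,129 m³ = 7,966 m³ (under)
Week 28–Week 33: 2,081 m³ + 1,918 m³ + 70 m³ + 730 m³ + 2,129 m³ + 733 m³ = 7,661 m³ (under)
Week 29–Week 34: 1,918 m³ + 70 m³ + 730 m³ + 2,129 m³ + 733 m³ + 2,727 m³ = 8,307 m³ (under)
Week 30–Week 35: 70 m³ + 730 m³ + 2,129 m³ + 733 m³ + 2,727 m³ + 124 m³ = 6,513 m³ (under)
Week 31–Week 36: 730 m³ + 2,129 m³ + 733 m³ + 2,727 m³ + 124 m³ + 4,508 m³ = 10,951 m³ (under)
Week 32–Week 37: 2,129 m³ + 733 m³ + 2,727 m³ + 124 m³ + 4,508 m³ + 78 m³ = 10,299 m³ (under)
0 windows exceed the threshold.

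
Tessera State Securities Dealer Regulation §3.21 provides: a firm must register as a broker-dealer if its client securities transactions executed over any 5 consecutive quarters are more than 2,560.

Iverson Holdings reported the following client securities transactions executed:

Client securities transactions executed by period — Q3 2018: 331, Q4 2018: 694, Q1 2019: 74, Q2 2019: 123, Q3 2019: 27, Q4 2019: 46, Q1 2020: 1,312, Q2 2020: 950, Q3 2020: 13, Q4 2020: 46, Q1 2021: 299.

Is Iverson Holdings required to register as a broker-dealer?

Q3 2018–Q3 2019: 331 + 694 + 74 + 123 + 27 = 1,249 (under)
Q4 2018–Q4 2019: 694 + 74 + 123 + 27 + 46 = 964 (under)
Q1 2019–Q1 2020: 74 + 123 + 27 + 46 + 1,312 = 1,582 (under)
Q2 2019–Q2 2020: 123 + 27 + 46 + 1,312 + 950 = 2,458 (under)
Q3 2019–Q3 2020: 27 + 46 + 1,312 + 950 + 13 = 2,348 (under)
Q4 2019–Q4 2020: 46 + 1,312 + 950 + 13 + 46 = 2,367 (under)
Q1 2020–Q1 2021: 1,312 + 950 + 13 + 46 + 299 = 2,620 (over)
At least one window exceeds 2,560.

Yes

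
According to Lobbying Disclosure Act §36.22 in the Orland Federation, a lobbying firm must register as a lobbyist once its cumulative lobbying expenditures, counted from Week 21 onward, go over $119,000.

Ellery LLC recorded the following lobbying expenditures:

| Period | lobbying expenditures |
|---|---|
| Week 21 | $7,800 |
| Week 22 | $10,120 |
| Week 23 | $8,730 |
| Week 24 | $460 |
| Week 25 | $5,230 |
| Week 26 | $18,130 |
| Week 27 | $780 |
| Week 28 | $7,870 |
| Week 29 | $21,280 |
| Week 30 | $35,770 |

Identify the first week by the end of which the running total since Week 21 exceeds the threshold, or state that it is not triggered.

Not triggered

Through Week 21: $7,800
Through Week 22: $17,920
Through Week 23: $26,650
Through Week 24: $27,110
Through Week 25: $32,340
Through Week 26: $50,470
Through Week 27: $51,250
Through Week 28: $59,120
Through Week 29: $80,400
Through Week 30: $116,170
Final cumulative total $116,170 ≤ $119,000; the threshold is never exceeded.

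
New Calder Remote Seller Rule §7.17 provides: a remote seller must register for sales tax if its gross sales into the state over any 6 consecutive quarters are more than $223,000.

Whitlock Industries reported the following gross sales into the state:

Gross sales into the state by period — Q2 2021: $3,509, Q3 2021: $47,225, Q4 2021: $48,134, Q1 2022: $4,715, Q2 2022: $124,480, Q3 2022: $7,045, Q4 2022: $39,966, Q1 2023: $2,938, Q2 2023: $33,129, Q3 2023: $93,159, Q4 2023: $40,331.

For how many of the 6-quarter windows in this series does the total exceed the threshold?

Q2 2021–Q3 2022: $3,509 + $47,225 + $48,134 + $4,715 + $124,480 + $7,045 = $235,108 (over)
Q3 2021–Q4 2022: $47,225 + $48,134 + $4,715 + $124,480 + $7,045 + $39,966 = $271,565 (over)
Q4 2021–Q1 2023: $48,134 + $4,715 + $124,480 + $7,045 + $39,966 + $2,938 = $227,278 (over)
Q1 2022–Q2 2023: $4,715 + $124,480 + $7,045 + $39,966 + $2,938 + $33,129 = $212,273 (under)
Q2 2022–Q3 2023: $124,480 + $7,045 + $39,966 + $2,938 + $33,129 + $93,159 = $300,717 (over)
Q3 2022–Q4 2023: $7,045 + $39,966 + $2,938 + $33,129 + $93,159 + $40,331 = $216,568 (under)
4 windows exceed the threshold.

4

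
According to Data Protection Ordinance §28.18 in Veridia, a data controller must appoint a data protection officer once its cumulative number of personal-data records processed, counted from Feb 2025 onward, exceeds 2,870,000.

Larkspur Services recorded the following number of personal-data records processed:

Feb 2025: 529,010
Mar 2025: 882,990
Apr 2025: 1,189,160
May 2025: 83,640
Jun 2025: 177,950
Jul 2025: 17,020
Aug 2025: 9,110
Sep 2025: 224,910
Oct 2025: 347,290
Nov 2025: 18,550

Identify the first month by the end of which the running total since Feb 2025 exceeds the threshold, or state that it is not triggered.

Jul 2025

Through Feb 2025: 529,010
Through Mar 2025: 1,412,000
Through Apr 2025: 2,601,160
Through May 2025: 2,684,800
Through Jun 2025: 2,862,750
Through Jul 2025: 2,879,770 ← exceeds threshold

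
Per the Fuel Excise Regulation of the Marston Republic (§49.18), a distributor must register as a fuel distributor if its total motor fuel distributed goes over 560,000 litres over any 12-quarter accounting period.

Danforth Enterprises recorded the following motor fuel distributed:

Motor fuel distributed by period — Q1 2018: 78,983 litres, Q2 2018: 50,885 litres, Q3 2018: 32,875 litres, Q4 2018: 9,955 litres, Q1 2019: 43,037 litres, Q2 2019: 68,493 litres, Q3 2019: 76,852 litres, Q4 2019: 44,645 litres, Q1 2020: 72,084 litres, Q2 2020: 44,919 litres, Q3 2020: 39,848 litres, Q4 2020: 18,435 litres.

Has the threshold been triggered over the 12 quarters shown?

Total motor fuel distributed: 78,983 litres + 50,885 litres + 32,875 litres + 9,955 litres + 43,037 litres + 68,493 litres + 76,852 litres + 44,645 litres + 72,084 litres + 44,919 litres + 39,848 litres + 18,435 litres = 581,011 litres.
581,011 litres > 560,000 litres, so the threshold is exceeded.

Yes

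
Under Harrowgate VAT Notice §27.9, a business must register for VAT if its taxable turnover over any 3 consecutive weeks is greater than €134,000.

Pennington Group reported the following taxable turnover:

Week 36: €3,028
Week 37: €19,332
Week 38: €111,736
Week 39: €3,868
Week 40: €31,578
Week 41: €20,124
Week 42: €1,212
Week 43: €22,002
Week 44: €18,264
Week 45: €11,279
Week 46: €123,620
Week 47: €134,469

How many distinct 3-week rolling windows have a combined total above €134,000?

Week 36–Week 38: €3,028 + €19,332 + €111,736 = €134,096 (over)
Week 37–Week 39: €19,332 + €111,736 + €3,868 = €134,936 (over)
Week 38–Week 40: €111,736 + €3,868 + €31,578 = €147,182 (over)
Week 39–Week 41: €3,868 + €31,578 + €20,124 = €55,570 (under)
Week 40–Week 42: €31,578 + €20,124 + €1,212 = €52,914 (under)
Week 41–Week 43: €20,124 + €1,212 + €22,002 = €43,338 (under)
Week 42–Week 44: €1,212 + €22,002 + €18,264 = €41,478 (under)
Week 43–Week 45: €22,002 + €18,264 + €11,279 = €51,545 (under)
Week 44–Week 46: €18,264 + €11,279 + €123,620 = €153,163 (over)
Week 45–Week 47: €11,279 + €123,620 + €134,469 = €269,368 (over)
5 windows exceed the threshold.

5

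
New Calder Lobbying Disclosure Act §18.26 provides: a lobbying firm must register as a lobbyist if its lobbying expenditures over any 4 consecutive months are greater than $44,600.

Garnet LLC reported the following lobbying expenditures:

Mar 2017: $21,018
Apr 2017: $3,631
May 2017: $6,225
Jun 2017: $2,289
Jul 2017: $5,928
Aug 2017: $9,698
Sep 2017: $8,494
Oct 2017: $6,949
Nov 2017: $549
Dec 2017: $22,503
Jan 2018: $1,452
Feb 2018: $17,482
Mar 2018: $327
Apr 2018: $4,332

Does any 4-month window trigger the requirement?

Mar 2017–Jun 2017: $21,018 + $3,631 + $6,225 + $2,289 = $33,163 (under)
Apr 2017–Jul 2017: $3,631 + $6,225 + $2,289 + $5,928 = $18,073 (under)
May 2017–Aug 2017: $6,225 + $2,289 + $5,928 + $9,698 = $24,140 (under)
Jun 2017–Sep 2017: $2,289 + $5,928 + $9,698 + $8,494 = $26,409 (under)
Jul 2017–Oct 2017: $5,928 + $9,698 + $8,494 + $6,949 = $31,069 (under)
Aug 2017–Nov 2017: $9,698 + $8,494 + $6,949 + $549 = $25,690 (under)
Sep 2017–Dec 2017: $8,494 + $6,949 + $549 + $22,503 = $38,495 (under)
Oct 2017–Jan 2018: $6,949 + $549 + $22,503 + $1,452 = $31,453 (under)
Nov 2017–Feb 2018: $549 + $22,503 + $1,452 + $17,482 = $41,986 (under)
Dec 2017–Mar 2018: $22,503 + $1,452 + $17,482 + $327 = $41,764 (under)
Jan 2018–Apr 2018: $1,452 + $17,482 + $327 + $4,332 = $23,593 (under)
No window exceeds $44,600.

No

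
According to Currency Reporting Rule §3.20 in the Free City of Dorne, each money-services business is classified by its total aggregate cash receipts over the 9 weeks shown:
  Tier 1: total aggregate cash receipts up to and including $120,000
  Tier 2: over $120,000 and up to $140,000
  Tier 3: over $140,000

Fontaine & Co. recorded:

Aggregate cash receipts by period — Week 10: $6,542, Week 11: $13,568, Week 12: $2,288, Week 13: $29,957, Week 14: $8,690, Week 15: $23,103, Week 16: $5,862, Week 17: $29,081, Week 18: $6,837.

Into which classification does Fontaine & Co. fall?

Tier 2

Total aggregate cash receipts: $6,542 + $13,568 + $2,288 + $29,957 + $8,690 + $23,103 + $5,862 + $29,081 + $6,837 = $125,928.
$120,000 < $125,928 ≤ $140,000, so Tier 2 applies.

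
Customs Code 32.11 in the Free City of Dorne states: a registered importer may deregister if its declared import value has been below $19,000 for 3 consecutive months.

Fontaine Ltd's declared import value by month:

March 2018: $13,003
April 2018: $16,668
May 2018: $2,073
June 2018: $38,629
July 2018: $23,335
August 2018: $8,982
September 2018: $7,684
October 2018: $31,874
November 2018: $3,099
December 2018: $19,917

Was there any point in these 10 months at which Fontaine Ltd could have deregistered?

Months below $19,000: March 2018, April 2018, May 2018, August 2018, September 2018, November 2018.
Longest run of consecutive months below the threshold: 3.
3 ≥ 3, so Fontaine Ltd became eligible.

Yes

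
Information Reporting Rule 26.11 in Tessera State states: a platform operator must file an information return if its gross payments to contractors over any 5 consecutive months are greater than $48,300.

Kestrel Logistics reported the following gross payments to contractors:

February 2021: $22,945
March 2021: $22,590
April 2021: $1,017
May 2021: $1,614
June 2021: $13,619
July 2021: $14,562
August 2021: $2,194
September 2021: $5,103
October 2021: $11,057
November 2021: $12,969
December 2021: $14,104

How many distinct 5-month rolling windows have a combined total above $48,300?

2

February 2021–June 2021: $22,945 + $22,590 + $1,017 + $1,614 + $13,619 = $61,785 (over)
March 2021–July 2021: $22,590 + $1,017 + $1,614 + $13,619 + $14,562 = $53,402 (over)
April 2021–August 2021: $1,017 + $1,614 + $13,619 + $14,562 + $2,194 = $33,006 (under)
May 2021–September 2021: $1,614 + $13,619 + $14,562 + $2,194 + $5,103 = $37,092 (under)
June 2021–October 2021: $13,619 + $14,562 + $2,194 + $5,103 + $11,057 = $46,535 (under)
July 2021–November 2021: $14,562 + $2,194 + $5,103 + $11,057 + $12,969 = $45,885 (under)
August 2021–December 2021: $2,194 + $5,103 + $11,057 + $12,969 + $14,104 = $45,427 (under)
2 windows exceed the threshold.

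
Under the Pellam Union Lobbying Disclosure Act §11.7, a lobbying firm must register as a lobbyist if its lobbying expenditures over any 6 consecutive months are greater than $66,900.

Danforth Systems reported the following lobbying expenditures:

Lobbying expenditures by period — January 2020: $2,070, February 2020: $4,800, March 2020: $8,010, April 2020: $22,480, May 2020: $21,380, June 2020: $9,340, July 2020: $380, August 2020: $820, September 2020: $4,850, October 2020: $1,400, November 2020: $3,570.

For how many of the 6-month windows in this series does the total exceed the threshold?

1

January 2020–June 2020: $2,070 + $4,800 + $8,010 + $22,480 + $21,380 + $9,340 = $68,080 (over)
February 2020–July 2020: $4,800 + $8,010 + $22,480 + $21,380 + $9,340 + $380 = $66,390 (under)
March 2020–August 2020: $8,010 + $22,480 + $21,380 + $9,340 + $380 + $820 = $62,410 (under)
April 2020–September 2020: $22,480 + $21,380 + $9,340 + $380 + $820 + $4,850 = $59,250 (under)
May 2020–October 2020: $21,380 + $9,340 + $380 + $820 + $4,850 + $1,400 = $38,170 (under)
June 2020–November 2020: $9,340 + $380 + $820 + $4,850 + $1,400 + $3,570 = $20,360 (under)
1 window exceeds the threshold.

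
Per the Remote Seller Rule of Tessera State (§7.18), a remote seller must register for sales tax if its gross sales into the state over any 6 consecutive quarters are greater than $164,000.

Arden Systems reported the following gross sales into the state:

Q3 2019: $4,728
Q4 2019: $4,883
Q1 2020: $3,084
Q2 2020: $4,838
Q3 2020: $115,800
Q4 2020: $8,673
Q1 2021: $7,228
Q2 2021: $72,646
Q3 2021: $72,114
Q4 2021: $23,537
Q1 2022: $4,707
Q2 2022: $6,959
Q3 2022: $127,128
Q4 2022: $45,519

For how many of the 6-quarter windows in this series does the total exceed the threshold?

7

Q3 2019–Q4 2020: $4,728 + $4,883 + $3,084 + $4,838 + $115,800 + $8,673 = $142,006 (under)
Q4 2019–Q1 2021: $4,883 + $3,084 + $4,838 + $115,800 + $8,673 + $7,228 = $144,506 (under)
Q1 2020–Q2 2021: $3,084 + $4,838 + $115,800 + $8,673 + $7,228 + $72,646 = $212,269 (over)
Q2 2020–Q3 2021: $4,838 + $115,800 + $8,673 + $7,228 + $72,646 + $72,114 = $281,299 (over)
Q3 2020–Q4 2021: $115,800 + $8,673 + $7,228 + $72,646 + $72,114 + $23,537 = $299,998 (over)
Q4 2020–Q1 2022: $8,673 + $7,228 + $72,646 + $72,114 + $23,537 + $4,707 = $188,905 (over)
Q1 2021–Q2 2022: $7,228 + $72,646 + $72,114 + $23,537 + $4,707 + $6,959 = $187,191 (over)
Q2 2021–Q3 2022: $72,646 + $72,114 + $23,537 + $4,707 + $6,959 + $127,128 = $307,091 (over)
Q3 2021–Q4 2022: $72,114 + $23,537 + $4,707 + $6,959 + $127,128 + $45,519 = $279,964 (over)
7 windows exceed the threshold.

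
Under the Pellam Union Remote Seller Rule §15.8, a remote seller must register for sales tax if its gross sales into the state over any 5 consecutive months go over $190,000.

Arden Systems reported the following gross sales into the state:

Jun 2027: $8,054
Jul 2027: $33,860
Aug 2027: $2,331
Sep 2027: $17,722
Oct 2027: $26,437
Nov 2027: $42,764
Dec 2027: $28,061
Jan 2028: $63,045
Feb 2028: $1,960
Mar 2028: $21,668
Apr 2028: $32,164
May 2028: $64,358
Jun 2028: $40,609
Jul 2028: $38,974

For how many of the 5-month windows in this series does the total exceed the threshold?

1

Jun 2027–Oct 2027: $8,054 + $33,860 + $2,331 + $17,722 + $26,437 = $88,404 (under)
Jul 2027–Nov 2027: $33,860 + $2,331 + $17,722 + $26,437 + $42,764 = $123,114 (under)
Aug 2027–Dec 2027: $2,331 + $17,722 + $26,437 + $42,764 + $28,061 = $117,315 (under)
Sep 2027–Jan 2028: $17,722 + $26,437 + $42,764 + $28,061 + $63,045 = $178,029 (under)
Oct 2027–Feb 2028: $26,437 + $42,764 + $28,061 + $63,045 + $1,960 = $162,267 (under)
Nov 2027–Mar 2028: $42,764 + $28,061 + $63,045 + $1,960 + $21,668 = $157,498 (under)
Dec 2027–Apr 2028: $28,061 + $63,045 + $1,960 + $21,668 + $32,164 = $146,898 (under)
Jan 2028–May 2028: $63,045 + $1,960 + $21,668 + $32,164 + $64,358 = $183,195 (under)
Feb 2028–Jun 2028: $1,960 + $21,668 + $32,164 + $64,358 + $40,609 = $160,759 (under)
Mar 2028–Jul 2028: $21,668 + $32,164 + $64,358 + $40,609 + $38,974 = $197,773 (over)
1 window exceeds the threshold.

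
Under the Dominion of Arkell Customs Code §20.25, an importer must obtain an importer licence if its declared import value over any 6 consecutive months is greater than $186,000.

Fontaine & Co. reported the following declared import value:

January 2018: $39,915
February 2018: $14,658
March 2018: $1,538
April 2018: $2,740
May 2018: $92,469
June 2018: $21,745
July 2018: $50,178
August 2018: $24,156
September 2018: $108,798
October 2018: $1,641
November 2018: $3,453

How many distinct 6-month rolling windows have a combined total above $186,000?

4

January 2018–June 2018: $39,915 + $14,658 + $1,538 + $2,740 + $92,469 + $21,745 = $173,065 (under)
February 2018–July 2018: $14,658 + $1,538 + $2,740 + $92,469 + $21,745 + $50,178 = $183,328 (under)
March 2018–August 2018: $1,538 + $2,740 + $92,469 + $21,745 + $50,178 + $24,156 = $192,826 (over)
April 2018–September 2018: $2,740 + $92,469 + $21,745 + $50,178 + $24,156 + $108,798 = $300,086 (over)
May 2018–October 2018: $92,469 + $21,745 + $50,178 + $24,156 + $108,798 + $1,641 = $298,987 (over)
June 2018–November 2018: $21,745 + $50,178 + $24,156 + $108,798 + $1,641 + $3,453 = $209,971 (over)
4 windows exceed the threshold.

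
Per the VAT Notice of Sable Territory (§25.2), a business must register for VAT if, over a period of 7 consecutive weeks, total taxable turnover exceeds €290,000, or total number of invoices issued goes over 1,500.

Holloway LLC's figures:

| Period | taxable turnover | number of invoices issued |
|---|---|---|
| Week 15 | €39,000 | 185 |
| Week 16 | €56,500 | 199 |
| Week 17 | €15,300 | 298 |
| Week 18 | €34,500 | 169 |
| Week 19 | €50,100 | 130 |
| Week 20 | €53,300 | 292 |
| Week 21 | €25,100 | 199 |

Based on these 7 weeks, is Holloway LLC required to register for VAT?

No

Total taxable turnover: €39,000 + €56,500 + €15,300 + €34,500 + €50,100 + €53,300 + €25,100 = €273,800 (≤ €290,000).
Total number of invoices issued: 185 + 199 + 298 + 169 + 130 + 292 + 199 = 1,472 (≤ 1,500).
The test is 'or': neither threshold is exceeded.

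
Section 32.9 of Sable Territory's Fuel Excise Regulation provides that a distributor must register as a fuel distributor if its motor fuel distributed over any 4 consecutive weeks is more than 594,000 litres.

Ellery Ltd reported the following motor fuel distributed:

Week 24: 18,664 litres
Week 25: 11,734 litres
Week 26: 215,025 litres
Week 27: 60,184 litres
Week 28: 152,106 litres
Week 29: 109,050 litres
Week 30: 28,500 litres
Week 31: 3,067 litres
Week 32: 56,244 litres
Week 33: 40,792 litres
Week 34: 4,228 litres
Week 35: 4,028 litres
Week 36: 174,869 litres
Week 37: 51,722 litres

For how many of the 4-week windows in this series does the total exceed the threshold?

0

Week 24–Week 27: 18,664 litres + 11,734 litres + 215,025 litres + 60,184 litres = 305,607 litres (under)
Week 25–Week 28: 11,734 litres + 215,025 litres + 60,184 litres + 152,106 litres = 439,049 litres (under)
Week 26–Week 29: 215,025 litres + 60,184 litres + 152,106 litres + 109,050 litres = 536,365 litres (under)
Week 27–Week 30: 60,184 litres + 152,106 litres + 109,050 litres + 28,500 litres = 349,840 litres (under)
Week 28–Week 31: 152,106 litres + 109,050 litres + 28,500 litres + 3,067 litres = 292,723 litres (under)
Week 29–Week 32: 109,050 litres + 28,500 litres + 3,067 litres + 56,244 litres = 196,861 litres (under)
Week 30–Week 33: 28,500 litres + 3,067 litres + 56,244 litres + 40,792 litres = 128,603 litres (under)
Week 31–Week 34: 3,067 litres + 56,244 litres + 40,792 litres + 4,228 litres = 104,331 litres (under)
Week 32–Week 35: 56,244 litres + 40,792 litres + 4,228 litres + 4,028 litres = 105,292 litres (under)
Week 33–Week 36: 40,792 litres + 4,228 litres + 4,028 litres + 174,869 litres = 223,917 litres (under)
Week 34–Week 37: 4,228 litres + 4,028 litres + 174,869 litres + 51,722 litres = 234,847 litres (under)
0 windows exceed the threshold.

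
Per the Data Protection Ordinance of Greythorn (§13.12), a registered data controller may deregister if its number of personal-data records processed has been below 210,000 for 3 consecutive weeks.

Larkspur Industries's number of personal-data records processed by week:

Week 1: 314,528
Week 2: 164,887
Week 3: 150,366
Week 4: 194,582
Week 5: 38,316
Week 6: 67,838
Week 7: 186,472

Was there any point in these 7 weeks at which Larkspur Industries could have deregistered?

Weeks below 210,000: Week 2, Week 3, Week 4, Week 5, Week 6, Week 7.
Longest run of consecutive weeks below the threshold: 6.
6 ≥ 3, so Larkspur Industries became eligible.

Yes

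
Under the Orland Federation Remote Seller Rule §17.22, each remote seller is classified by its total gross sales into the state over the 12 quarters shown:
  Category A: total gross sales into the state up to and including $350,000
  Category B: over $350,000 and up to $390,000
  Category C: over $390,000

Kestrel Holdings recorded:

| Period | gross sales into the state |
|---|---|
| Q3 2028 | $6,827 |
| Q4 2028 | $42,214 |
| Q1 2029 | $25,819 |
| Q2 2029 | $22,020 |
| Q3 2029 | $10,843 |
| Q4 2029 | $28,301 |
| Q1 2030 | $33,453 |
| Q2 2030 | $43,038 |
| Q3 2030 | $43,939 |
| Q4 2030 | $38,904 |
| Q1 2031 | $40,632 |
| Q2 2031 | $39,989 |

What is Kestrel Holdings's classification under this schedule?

Total gross sales into the state: $6,827 + $42,214 + $25,819 + $22,020 + $10,843 + $28,301 + $33,453 + $43,038 + $43,939 + $38,904 + $40,632 + $39,989 = $375,979.
$350,000 < $375,979 ≤ $390,000, so Category B applies.

Category B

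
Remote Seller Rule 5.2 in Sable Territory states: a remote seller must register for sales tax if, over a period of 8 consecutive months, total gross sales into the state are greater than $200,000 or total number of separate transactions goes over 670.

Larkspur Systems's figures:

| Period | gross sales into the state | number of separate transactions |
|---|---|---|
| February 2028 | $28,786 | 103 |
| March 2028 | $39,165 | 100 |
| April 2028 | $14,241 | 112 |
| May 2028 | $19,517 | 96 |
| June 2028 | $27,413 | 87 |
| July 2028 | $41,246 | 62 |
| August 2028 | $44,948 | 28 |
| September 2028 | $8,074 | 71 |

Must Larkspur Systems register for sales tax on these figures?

Yes

Total gross sales into the state: $28,786 + $39,165 + $14,241 + $19,517 + $27,413 + $41,246 + $44,948 + $8,074 = $223,390 (> $200,000).
Total number of separate transactions: 103 + 100 + 112 + 96 + 87 + 62 + 28 + 71 = 659 (≤ 670).
The test is 'or': at least one threshold is exceeded.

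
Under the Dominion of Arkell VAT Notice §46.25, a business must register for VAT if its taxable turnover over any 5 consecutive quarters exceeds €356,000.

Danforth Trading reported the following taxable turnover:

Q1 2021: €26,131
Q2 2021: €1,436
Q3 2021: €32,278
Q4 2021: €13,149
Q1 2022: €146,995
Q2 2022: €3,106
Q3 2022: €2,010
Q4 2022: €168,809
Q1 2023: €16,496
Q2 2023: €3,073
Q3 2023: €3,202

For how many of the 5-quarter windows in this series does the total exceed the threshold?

Q1 2021–Q1 2022: €26,131 + €1,436 + €32,278 + €13,149 + €146,995 = €219,989 (under)
Q2 2021–Q2 2022: €1,436 + €32,278 + €13,149 + €146,995 + €3,106 = €196,964 (under)
Q3 2021–Q3 2022: €32,278 + €13,149 + €146,995 + €3,106 + €2,010 = €197,538 (under)
Q4 2021–Q4 2022: €13,149 + €146,995 + €3,106 + €2,010 + €168,809 = €334,069 (under)
Q1 2022–Q1 2023: €146,995 + €3,106 + €2,010 + €168,809 + €16,496 = €337,416 (under)
Q2 2022–Q2 2023: €3,106 + €2,010 + €168,809 + €16,496 + €3,073 = €193,494 (under)
Q3 2022–Q3 2023: €2,010 + €168,809 + €16,496 + €3,073 + €3,202 = €193,590 (under)
0 windows exceed the threshold.

0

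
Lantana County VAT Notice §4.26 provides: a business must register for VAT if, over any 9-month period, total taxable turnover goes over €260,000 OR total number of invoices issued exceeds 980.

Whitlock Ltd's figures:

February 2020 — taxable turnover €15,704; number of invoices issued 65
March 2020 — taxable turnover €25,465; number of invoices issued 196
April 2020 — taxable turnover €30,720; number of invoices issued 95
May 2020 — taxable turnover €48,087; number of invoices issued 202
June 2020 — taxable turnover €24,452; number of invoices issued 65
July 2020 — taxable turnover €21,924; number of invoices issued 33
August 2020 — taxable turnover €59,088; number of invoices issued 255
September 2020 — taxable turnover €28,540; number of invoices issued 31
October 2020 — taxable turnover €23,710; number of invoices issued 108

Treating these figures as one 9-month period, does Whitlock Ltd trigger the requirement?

Yes

Total taxable turnover: €15,704 + €25,465 + €30,720 + €48,087 + €24,452 + €21,924 + €59,088 + €28,540 + €23,710 = €277,690 (> €260,000).
Total number of invoices issued: 65 + 196 + 95 + 202 + 65 + 33 + 255 + 31 + 108 = 1,050 (> 980).
The test is 'or': at least one threshold is exceeded.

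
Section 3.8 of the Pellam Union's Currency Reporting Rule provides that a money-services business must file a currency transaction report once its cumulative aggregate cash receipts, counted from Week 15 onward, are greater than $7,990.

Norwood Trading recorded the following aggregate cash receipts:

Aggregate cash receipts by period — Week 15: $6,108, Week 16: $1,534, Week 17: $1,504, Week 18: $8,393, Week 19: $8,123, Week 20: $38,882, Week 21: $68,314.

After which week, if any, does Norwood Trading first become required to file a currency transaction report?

Through Week 15: $6,108
Through Week 16: $7,642
Through Week 17: $9,146 ← exceeds threshold

Week 17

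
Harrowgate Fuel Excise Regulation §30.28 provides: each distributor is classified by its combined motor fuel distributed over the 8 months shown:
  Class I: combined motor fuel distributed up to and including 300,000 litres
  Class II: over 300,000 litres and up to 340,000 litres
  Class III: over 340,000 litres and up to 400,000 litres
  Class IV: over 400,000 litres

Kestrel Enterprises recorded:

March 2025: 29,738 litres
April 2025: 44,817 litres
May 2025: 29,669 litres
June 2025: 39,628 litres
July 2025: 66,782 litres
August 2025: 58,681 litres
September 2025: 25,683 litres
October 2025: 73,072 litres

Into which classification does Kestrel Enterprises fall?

Combined motor fuel distributed: 29,738 litres + 44,817 litres + 29,669 litres + 39,628 litres + 66,782 litres + 58,681 litres + 25,683 litres + 73,072 litres = 368,070 litres.
340,000 litres < 368,070 litres ≤ 400,000 litres, so Class III applies.

Class III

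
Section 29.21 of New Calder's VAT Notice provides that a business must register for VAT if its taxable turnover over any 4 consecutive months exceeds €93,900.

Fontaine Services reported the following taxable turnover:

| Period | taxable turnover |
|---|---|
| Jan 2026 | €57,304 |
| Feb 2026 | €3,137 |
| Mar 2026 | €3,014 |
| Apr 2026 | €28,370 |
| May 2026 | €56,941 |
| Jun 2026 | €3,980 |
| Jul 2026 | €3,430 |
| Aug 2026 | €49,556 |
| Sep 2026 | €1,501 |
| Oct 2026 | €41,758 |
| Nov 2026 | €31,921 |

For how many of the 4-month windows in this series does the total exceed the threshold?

3

Jan 2026–Apr 2026: €57,304 + €3,137 + €3,014 + €28,370 = €91,825 (under)
Feb 2026–May 2026: €3,137 + €3,014 + €28,370 + €56,941 = €91,462 (under)
Mar 2026–Jun 2026: €3,014 + €28,370 + €56,941 + €3,980 = €92,305 (under)
Apr 2026–Jul 2026: €28,370 + €56,941 + €3,980 + €3,430 = €92,721 (under)
May 2026–Aug 2026: €56,941 + €3,980 + €3,430 + €49,556 = €113,907 (over)
Jun 2026–Sep 2026: €3,980 + €3,430 + €49,556 + €1,501 = €58,467 (under)
Jul 2026–Oct 2026: €3,430 + €49,556 + €1,501 + €41,758 = €96,245 (over)
Aug 2026–Nov 2026: €49,556 + €1,501 + €41,758 + €31,921 = €124,736 (over)
3 windows exceed the threshold.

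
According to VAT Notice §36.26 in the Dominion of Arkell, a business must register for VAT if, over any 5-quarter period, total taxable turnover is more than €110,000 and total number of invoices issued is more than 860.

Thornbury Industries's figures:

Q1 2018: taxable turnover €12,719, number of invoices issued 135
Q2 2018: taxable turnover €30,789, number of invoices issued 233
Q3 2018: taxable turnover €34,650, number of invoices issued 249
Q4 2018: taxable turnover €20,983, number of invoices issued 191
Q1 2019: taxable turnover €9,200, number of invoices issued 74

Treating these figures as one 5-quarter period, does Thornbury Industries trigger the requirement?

No

Total taxable turnover: €12,719 + €30,789 + €34,650 + €20,983 + €9,200 = €108,341 (≤ €110,000).
Total number of invoices issued: 135 + 233 + 249 + 191 + 74 = 882 (> 860).
The test is 'and': the rule requires both, and at least one is not exceeded.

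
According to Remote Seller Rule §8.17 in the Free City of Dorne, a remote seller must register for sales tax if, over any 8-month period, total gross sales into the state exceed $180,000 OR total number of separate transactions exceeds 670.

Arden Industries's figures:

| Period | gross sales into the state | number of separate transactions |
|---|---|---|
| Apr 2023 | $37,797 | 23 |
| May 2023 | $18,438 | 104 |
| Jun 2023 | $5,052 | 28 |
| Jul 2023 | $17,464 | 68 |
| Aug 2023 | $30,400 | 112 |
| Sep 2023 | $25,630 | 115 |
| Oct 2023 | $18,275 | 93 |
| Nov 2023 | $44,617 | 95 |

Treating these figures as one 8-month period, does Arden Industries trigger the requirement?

Total gross sales into the state: $37,797 + $18,438 + $5,052 + $17,464 + $30,400 + $25,630 + $18,275 + $44,617 = $197,673 (> $180,000).
Total number of separate transactions: 23 + 104 + 28 + 68 + 112 + 115 + 93 + 95 = 638 (≤ 670).
The test is 'or': at least one threshold is exceeded.

Yes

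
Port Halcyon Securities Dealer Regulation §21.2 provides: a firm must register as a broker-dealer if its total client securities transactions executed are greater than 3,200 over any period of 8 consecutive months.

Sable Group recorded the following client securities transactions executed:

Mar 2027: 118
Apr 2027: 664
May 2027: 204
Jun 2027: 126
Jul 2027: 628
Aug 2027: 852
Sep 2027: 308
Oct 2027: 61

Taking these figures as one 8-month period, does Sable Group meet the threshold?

Total client securities transactions executed: 118 + 664 + 204 + 126 + 628 + 852 + 308 + 61 = 2,961.
2,961 ≤ 3,200, so the threshold is not exceeded.

No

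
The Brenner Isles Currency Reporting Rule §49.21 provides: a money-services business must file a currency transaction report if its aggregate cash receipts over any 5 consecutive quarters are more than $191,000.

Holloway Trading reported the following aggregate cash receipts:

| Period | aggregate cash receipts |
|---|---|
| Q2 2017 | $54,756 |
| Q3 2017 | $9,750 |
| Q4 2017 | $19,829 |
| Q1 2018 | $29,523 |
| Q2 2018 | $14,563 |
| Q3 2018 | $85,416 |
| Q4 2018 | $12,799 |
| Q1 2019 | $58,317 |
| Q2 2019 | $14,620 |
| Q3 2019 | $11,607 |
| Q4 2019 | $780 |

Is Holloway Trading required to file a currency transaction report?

Yes

Q2 2017–Q2 2018: $54,756 + $9,750 + $19,829 + $29,523 + $14,563 = $128,421 (under)
Q3 2017–Q3 2018: $9,750 + $19,829 + $29,523 + $14,563 + $85,416 = $159,081 (under)
Q4 2017–Q4 2018: $19,829 + $29,523 + $14,563 + $85,416 + $12,799 = $162,130 (under)
Q1 2018–Q1 2019: $29,523 + $14,563 + $85,416 + $12,799 + $58,317 = $200,618 (over)
Q2 2018–Q2 2019: $14,563 + $85,416 + $12,799 + $58,317 + $14,620 = $185,715 (under)
Q3 2018–Q3 2019: $85,416 + $12,799 + $58,317 + $14,620 + $11,607 = $182,759 (under)
Q4 2018–Q4 2019: $12,799 + $58,317 + $14,620 + $11,607 + $780 = $98,123 (under)
At least one window exceeds $191,000.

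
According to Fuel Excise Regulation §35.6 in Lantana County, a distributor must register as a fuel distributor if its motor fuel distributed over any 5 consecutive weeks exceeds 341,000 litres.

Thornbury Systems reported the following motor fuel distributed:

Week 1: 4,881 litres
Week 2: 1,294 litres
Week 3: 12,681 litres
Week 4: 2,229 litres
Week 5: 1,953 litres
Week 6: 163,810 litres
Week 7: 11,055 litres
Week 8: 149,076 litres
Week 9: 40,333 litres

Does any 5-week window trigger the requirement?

Yes

Week 1–Week 5: 4,881 litres + 1,294 litres + 12,681 litres + 2,229 litres + 1,953 litres = 23,038 litres (under)
Week 2–Week 6: 1,294 litres + 12,681 litres + 2,229 litres + 1,953 litres + 163,810 litres = 181,967 litres (under)
Week 3–Week 7: 12,681 litres + 2,229 litres + 1,953 litres + 163,810 litres + 11,055 litres = 191,728 litres (under)
Week 4–Week 8: 2,229 litres + 1,953 litres + 163,810 litres + 11,055 litres + 149,076 litres = 328,123 litres (under)
Week 5–Week 9: 1,953 litres + 163,810 litres + 11,055 litres + 149,076 litres + 40,333 litres = 366,227 litres (over)
At least one window exceeds 341,000 litres.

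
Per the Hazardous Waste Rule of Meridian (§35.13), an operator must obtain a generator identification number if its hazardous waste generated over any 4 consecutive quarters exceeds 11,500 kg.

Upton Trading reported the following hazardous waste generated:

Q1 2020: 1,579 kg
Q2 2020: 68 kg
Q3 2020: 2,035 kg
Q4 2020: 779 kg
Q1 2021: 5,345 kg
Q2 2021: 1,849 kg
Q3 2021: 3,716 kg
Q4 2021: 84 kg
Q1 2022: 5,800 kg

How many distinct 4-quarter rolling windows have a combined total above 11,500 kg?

Q1 2020–Q4 2020: 1,579 kg + 68 kg + 2,035 kg + 779 kg = 4,461 kg (under)
Q2 2020–Q1 2021: 68 kg + 2,035 kg + 779 kg + 5,345 kg = 8,227 kg (under)
Q3 2020–Q2 2021: 2,035 kg + 779 kg + 5,345 kg + 1,849 kg = 10,008 kg (under)
Q4 2020–Q3 2021: 779 kg + 5,345 kg + 1,849 kg + 3,716 kg = 11,689 kg (over)
Q1 2021–Q4 2021: 5,345 kg + 1,849 kg + 3,716 kg + 84 kg = 10,994 kg (under)
Q2 2021–Q1 2022: 1,849 kg + 3,716 kg + 84 kg + 5,800 kg = 11,449 kg (under)
1 window exceeds the threshold.

1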